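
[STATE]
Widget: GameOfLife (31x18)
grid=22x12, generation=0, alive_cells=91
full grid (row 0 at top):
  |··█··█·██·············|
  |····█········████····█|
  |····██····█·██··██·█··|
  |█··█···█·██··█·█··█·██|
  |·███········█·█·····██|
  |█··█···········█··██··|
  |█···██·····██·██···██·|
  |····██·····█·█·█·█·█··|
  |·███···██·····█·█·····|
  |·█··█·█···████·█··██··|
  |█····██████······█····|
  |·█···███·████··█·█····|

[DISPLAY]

Gen: 0                         
··█··█·██·············         
····█········████····█         
····██····█·██··██·█··         
█··█···█·██··█·█··█·██         
·███········█·█·····██         
█··█···········█··██··         
█···██·····██·██···██·         
····██·····█·█·█·█·█··         
·███···██·····█·█·····         
·█··█·█···████·█··██··         
█····██████······█····         
·█···███·████··█·█····         
                               
                               
                               
                               
                               


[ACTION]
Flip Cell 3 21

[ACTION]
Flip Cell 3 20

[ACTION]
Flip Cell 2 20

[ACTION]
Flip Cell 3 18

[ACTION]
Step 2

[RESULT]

Gen: 2                         
······················         
···█······█·█····█····         
·····█···█··█····█████         
██···█···█··██·██·██·█         
██·██·····████····██·█         
██·█·······█···██····█         
·█·█·██···█··█····█·██         
·█···█·█··██·██·███·█·         
······██··█·········█·         
····██····███·········         
██████····█·······█···         
······················         
                               
                               
                               
                               
                               


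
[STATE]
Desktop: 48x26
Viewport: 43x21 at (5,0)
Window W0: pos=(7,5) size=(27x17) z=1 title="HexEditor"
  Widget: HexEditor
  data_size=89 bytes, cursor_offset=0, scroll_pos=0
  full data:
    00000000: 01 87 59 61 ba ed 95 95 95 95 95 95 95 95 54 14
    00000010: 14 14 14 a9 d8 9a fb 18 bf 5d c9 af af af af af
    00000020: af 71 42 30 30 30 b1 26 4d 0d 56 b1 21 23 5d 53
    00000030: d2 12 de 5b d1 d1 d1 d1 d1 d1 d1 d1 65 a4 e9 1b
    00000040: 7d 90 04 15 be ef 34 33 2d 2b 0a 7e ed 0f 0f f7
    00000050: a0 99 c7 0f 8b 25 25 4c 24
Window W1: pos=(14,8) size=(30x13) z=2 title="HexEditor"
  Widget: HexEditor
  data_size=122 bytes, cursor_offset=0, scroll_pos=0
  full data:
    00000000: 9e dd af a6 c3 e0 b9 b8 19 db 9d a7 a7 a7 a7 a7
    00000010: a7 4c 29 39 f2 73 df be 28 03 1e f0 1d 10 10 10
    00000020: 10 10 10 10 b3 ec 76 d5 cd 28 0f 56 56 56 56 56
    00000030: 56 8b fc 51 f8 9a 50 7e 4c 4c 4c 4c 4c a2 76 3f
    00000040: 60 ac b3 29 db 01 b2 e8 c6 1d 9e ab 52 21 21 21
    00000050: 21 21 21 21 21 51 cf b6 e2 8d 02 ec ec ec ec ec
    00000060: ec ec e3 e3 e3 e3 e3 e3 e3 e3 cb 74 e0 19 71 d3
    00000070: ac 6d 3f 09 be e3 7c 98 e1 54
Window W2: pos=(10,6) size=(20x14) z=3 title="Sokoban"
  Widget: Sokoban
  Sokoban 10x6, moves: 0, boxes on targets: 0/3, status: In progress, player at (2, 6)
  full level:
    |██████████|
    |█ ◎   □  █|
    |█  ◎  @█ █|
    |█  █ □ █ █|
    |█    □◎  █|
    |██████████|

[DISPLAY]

                                           
                                           
                                           
                                           
                                           
  ┏━━━━━━━━━━━━━━━━━━━━━━━━━┓              
  ┃ H┏━━━━━━━━━━━━━━━━━━┓   ┃              
  ┠──┃ Sokoban          ┃───┨              
  ┃00┠──────────────────┨━━━━━━━━━━━━━┓    
  ┃00┃██████████        ┃             ┃    
  ┃00┃█ ◎   □  █        ┃─────────────┨    
  ┃00┃█  ◎  @█ █        ┃ af a6 c3 e0 ┃    
  ┃00┃█  █ □ █ █        ┃ 29 39 f2 73 ┃    
  ┃00┃█    □◎  █        ┃ 10 10 b3 ec ┃    
  ┃  ┃██████████        ┃ fc 51 f8 9a ┃    
  ┃  ┃Moves: 0  0/3     ┃ b3 29 db 01 ┃    
  ┃  ┃                  ┃ 21 21 21 51 ┃    
  ┃  ┃                  ┃ e3 e3 e3 e3 ┃    
  ┃  ┃                  ┃ 3f 09 be e3 ┃    
  ┃  ┗━━━━━━━━━━━━━━━━━━┛             ┃    
  ┃      ┗━━━━━━━━━━━━━━━━━━━━━━━━━━━━┛    


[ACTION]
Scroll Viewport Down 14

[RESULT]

  ┏━━━━━━━━━━━━━━━━━━━━━━━━━┓              
  ┃ H┏━━━━━━━━━━━━━━━━━━┓   ┃              
  ┠──┃ Sokoban          ┃───┨              
  ┃00┠──────────────────┨━━━━━━━━━━━━━┓    
  ┃00┃██████████        ┃             ┃    
  ┃00┃█ ◎   □  █        ┃─────────────┨    
  ┃00┃█  ◎  @█ █        ┃ af a6 c3 e0 ┃    
  ┃00┃█  █ □ █ █        ┃ 29 39 f2 73 ┃    
  ┃00┃█    □◎  █        ┃ 10 10 b3 ec ┃    
  ┃  ┃██████████        ┃ fc 51 f8 9a ┃    
  ┃  ┃Moves: 0  0/3     ┃ b3 29 db 01 ┃    
  ┃  ┃                  ┃ 21 21 21 51 ┃    
  ┃  ┃                  ┃ e3 e3 e3 e3 ┃    
  ┃  ┃                  ┃ 3f 09 be e3 ┃    
  ┃  ┗━━━━━━━━━━━━━━━━━━┛             ┃    
  ┃      ┗━━━━━━━━━━━━━━━━━━━━━━━━━━━━┛    
  ┗━━━━━━━━━━━━━━━━━━━━━━━━━┛              
                                           
                                           
                                           
                                           


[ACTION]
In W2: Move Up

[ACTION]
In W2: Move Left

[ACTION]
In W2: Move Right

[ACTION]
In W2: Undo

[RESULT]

  ┏━━━━━━━━━━━━━━━━━━━━━━━━━┓              
  ┃ H┏━━━━━━━━━━━━━━━━━━┓   ┃              
  ┠──┃ Sokoban          ┃───┨              
  ┃00┠──────────────────┨━━━━━━━━━━━━━┓    
  ┃00┃██████████        ┃             ┃    
  ┃00┃█ ◎   □  █        ┃─────────────┨    
  ┃00┃█  ◎ @ █ █        ┃ af a6 c3 e0 ┃    
  ┃00┃█  █ □ █ █        ┃ 29 39 f2 73 ┃    
  ┃00┃█    □◎  █        ┃ 10 10 b3 ec ┃    
  ┃  ┃██████████        ┃ fc 51 f8 9a ┃    
  ┃  ┃Moves: 1  0/3     ┃ b3 29 db 01 ┃    
  ┃  ┃                  ┃ 21 21 21 51 ┃    
  ┃  ┃                  ┃ e3 e3 e3 e3 ┃    
  ┃  ┃                  ┃ 3f 09 be e3 ┃    
  ┃  ┗━━━━━━━━━━━━━━━━━━┛             ┃    
  ┃      ┗━━━━━━━━━━━━━━━━━━━━━━━━━━━━┛    
  ┗━━━━━━━━━━━━━━━━━━━━━━━━━┛              
                                           
                                           
                                           
                                           


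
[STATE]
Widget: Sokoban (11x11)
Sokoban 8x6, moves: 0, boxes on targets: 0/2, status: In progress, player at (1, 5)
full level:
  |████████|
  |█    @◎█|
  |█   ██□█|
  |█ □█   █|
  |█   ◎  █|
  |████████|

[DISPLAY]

████████   
█    @◎█   
█   ██□█   
█ □█   █   
█   ◎  █   
████████   
Moves: 0  0
           
           
           
           


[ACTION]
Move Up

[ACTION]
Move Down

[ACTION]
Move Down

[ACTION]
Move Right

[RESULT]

████████   
█     +█   
█   ██□█   
█ □█   █   
█   ◎  █   
████████   
Moves: 1  0
           
           
           
           


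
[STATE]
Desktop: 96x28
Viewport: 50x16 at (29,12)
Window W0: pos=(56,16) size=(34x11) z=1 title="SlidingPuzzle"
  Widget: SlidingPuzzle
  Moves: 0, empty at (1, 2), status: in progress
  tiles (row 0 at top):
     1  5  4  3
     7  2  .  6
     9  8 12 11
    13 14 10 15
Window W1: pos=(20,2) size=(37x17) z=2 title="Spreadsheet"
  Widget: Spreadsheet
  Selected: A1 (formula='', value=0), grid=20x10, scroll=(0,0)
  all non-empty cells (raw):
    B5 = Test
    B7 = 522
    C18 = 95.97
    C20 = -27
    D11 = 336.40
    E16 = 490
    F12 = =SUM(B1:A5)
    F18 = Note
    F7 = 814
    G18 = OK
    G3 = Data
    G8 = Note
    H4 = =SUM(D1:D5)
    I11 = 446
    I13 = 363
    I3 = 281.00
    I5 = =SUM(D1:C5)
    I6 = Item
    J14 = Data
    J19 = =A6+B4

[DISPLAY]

   0Test           0       ┃                      
   0       0       0       ┃                      
   0     522       0       ┃                      
   0       0       0       ┃                      
   0       0       0       ┃━━━━━━━━━━━━━━━━━━━━━━
   0       0       0       ┃ SlidingPuzzle        
━━━━━━━━━━━━━━━━━━━━━━━━━━━┛──────────────────────
                           ┃┌────┬────┬────┬────┐ 
                           ┃│  1 │  5 │  4 │  3 │ 
                           ┃├────┼────┼────┼────┤ 
                           ┃│  7 │  2 │    │  6 │ 
                           ┃├────┼────┼────┼────┤ 
                           ┃│  9 │  8 │ 12 │ 11 │ 
                           ┃├────┼────┼────┼────┤ 
                           ┗━━━━━━━━━━━━━━━━━━━━━━
                                                  


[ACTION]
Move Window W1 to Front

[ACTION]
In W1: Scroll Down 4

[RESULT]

   0       0       0       ┃                      
   0       0       0       ┃                      
   0       0       0  336.4┃                      
   0       0       0       ┃                      
   0       0       0       ┃━━━━━━━━━━━━━━━━━━━━━━
   0       0       0       ┃ SlidingPuzzle        
━━━━━━━━━━━━━━━━━━━━━━━━━━━┛──────────────────────
                           ┃┌────┬────┬────┬────┐ 
                           ┃│  1 │  5 │  4 │  3 │ 
                           ┃├────┼────┼────┼────┤ 
                           ┃│  7 │  2 │    │  6 │ 
                           ┃├────┼────┼────┼────┤ 
                           ┃│  9 │  8 │ 12 │ 11 │ 
                           ┃├────┼────┼────┼────┤ 
                           ┗━━━━━━━━━━━━━━━━━━━━━━
                                                  


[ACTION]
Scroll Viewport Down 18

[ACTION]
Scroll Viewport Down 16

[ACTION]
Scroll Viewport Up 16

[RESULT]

                                                  
                                                  
━━━━━━━━━━━━━━━━━━━━━━━━━━━┓                      
heet                       ┃                      
───────────────────────────┨                      
                           ┃                      
       B       C       D   ┃                      
---------------------------┃                      
   0Test           0       ┃                      
   0       0       0       ┃                      
   0     522       0       ┃                      
   0       0       0       ┃                      
   0       0       0       ┃                      
   0       0       0       ┃                      
   0       0       0  336.4┃                      
   0       0       0       ┃                      


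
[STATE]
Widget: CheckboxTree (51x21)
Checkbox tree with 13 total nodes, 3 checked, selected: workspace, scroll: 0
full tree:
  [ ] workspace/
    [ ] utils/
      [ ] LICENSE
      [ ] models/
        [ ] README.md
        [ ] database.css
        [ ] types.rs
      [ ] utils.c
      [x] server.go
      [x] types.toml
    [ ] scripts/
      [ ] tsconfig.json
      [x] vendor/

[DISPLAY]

>[-] workspace/                                    
   [-] utils/                                      
     [ ] LICENSE                                   
     [ ] models/                                   
       [ ] README.md                               
       [ ] database.css                            
       [ ] types.rs                                
     [ ] utils.c                                   
     [x] server.go                                 
     [x] types.toml                                
   [-] scripts/                                    
     [ ] tsconfig.json                             
     [x] vendor/                                   
                                                   
                                                   
                                                   
                                                   
                                                   
                                                   
                                                   
                                                   


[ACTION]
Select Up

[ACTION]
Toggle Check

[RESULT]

>[x] workspace/                                    
   [x] utils/                                      
     [x] LICENSE                                   
     [x] models/                                   
       [x] README.md                               
       [x] database.css                            
       [x] types.rs                                
     [x] utils.c                                   
     [x] server.go                                 
     [x] types.toml                                
   [x] scripts/                                    
     [x] tsconfig.json                             
     [x] vendor/                                   
                                                   
                                                   
                                                   
                                                   
                                                   
                                                   
                                                   
                                                   


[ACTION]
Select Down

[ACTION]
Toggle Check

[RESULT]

 [-] workspace/                                    
>  [ ] utils/                                      
     [ ] LICENSE                                   
     [ ] models/                                   
       [ ] README.md                               
       [ ] database.css                            
       [ ] types.rs                                
     [ ] utils.c                                   
     [ ] server.go                                 
     [ ] types.toml                                
   [x] scripts/                                    
     [x] tsconfig.json                             
     [x] vendor/                                   
                                                   
                                                   
                                                   
                                                   
                                                   
                                                   
                                                   
                                                   


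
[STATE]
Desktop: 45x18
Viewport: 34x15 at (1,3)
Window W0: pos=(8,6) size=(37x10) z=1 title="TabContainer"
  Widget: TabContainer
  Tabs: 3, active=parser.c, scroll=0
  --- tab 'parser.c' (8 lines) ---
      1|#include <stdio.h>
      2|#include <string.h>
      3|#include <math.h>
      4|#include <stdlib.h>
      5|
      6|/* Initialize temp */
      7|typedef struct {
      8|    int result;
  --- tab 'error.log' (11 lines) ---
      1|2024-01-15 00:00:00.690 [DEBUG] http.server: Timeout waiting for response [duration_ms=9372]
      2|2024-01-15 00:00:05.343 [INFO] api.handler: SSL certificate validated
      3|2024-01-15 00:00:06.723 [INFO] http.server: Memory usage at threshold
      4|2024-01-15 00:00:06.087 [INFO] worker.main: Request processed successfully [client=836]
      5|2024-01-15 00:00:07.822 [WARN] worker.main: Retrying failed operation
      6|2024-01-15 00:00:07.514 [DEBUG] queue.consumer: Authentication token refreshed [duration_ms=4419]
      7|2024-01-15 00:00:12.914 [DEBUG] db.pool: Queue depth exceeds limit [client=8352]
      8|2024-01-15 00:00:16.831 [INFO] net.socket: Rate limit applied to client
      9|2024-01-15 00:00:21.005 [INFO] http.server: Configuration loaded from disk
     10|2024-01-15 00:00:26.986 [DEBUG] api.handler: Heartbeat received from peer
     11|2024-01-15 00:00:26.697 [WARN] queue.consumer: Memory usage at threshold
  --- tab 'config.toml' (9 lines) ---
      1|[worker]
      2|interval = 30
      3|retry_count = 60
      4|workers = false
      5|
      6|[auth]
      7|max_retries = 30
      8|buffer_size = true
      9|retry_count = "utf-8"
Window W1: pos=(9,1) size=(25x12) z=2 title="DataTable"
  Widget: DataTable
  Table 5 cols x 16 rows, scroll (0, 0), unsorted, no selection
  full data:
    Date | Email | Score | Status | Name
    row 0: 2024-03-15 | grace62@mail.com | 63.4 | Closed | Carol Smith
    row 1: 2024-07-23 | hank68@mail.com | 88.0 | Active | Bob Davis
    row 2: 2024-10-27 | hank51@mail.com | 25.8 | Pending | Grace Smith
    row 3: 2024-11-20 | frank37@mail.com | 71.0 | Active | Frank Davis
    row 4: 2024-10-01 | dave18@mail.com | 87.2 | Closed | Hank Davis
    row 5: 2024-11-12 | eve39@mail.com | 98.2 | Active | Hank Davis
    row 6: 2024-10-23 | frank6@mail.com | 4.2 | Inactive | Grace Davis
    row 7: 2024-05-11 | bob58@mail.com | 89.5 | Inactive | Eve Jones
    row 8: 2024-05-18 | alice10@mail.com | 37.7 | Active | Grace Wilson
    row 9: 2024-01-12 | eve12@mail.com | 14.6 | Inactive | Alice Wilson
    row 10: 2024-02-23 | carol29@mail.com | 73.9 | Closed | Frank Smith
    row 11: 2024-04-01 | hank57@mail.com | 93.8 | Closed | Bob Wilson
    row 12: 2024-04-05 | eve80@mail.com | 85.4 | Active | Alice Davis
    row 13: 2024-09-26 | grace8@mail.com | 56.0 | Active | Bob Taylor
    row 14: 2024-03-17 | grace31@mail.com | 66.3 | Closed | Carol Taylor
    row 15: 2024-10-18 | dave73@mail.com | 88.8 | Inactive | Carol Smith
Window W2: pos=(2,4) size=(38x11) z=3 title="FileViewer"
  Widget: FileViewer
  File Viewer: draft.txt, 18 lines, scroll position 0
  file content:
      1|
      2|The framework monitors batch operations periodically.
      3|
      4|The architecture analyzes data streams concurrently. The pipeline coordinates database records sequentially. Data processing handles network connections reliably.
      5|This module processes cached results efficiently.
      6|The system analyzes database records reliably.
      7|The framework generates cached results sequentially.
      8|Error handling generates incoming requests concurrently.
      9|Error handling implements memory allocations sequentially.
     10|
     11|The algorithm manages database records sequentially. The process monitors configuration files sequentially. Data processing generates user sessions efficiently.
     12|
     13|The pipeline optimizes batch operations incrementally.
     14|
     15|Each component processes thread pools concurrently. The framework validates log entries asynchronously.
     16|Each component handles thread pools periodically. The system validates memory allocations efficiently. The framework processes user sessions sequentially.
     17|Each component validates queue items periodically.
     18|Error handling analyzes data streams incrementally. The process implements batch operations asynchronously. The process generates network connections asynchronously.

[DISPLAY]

        ┠───────────────────────┨ 
 ┏━━━━━━━━━━━━━━━━━━━━━━━━━━━━━━━━
 ┃ FileViewer                     
 ┠────────────────────────────────
 ┃                                
 ┃The framework monitors batch ope
 ┃                                
 ┃The architecture analyzes data s
 ┃This module processes cached res
 ┃The system analyzes database rec
 ┃The framework generates cached r
 ┗━━━━━━━━━━━━━━━━━━━━━━━━━━━━━━━━
       ┗━━━━━━━━━━━━━━━━━━━━━━━━━━
                                  
                                  


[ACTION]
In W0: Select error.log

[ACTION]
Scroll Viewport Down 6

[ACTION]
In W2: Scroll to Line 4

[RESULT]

        ┠───────────────────────┨ 
 ┏━━━━━━━━━━━━━━━━━━━━━━━━━━━━━━━━
 ┃ FileViewer                     
 ┠────────────────────────────────
 ┃The architecture analyzes data s
 ┃This module processes cached res
 ┃The system analyzes database rec
 ┃The framework generates cached r
 ┃Error handling generates incomin
 ┃Error handling implements memory
 ┃                                
 ┗━━━━━━━━━━━━━━━━━━━━━━━━━━━━━━━━
       ┗━━━━━━━━━━━━━━━━━━━━━━━━━━
                                  
                                  


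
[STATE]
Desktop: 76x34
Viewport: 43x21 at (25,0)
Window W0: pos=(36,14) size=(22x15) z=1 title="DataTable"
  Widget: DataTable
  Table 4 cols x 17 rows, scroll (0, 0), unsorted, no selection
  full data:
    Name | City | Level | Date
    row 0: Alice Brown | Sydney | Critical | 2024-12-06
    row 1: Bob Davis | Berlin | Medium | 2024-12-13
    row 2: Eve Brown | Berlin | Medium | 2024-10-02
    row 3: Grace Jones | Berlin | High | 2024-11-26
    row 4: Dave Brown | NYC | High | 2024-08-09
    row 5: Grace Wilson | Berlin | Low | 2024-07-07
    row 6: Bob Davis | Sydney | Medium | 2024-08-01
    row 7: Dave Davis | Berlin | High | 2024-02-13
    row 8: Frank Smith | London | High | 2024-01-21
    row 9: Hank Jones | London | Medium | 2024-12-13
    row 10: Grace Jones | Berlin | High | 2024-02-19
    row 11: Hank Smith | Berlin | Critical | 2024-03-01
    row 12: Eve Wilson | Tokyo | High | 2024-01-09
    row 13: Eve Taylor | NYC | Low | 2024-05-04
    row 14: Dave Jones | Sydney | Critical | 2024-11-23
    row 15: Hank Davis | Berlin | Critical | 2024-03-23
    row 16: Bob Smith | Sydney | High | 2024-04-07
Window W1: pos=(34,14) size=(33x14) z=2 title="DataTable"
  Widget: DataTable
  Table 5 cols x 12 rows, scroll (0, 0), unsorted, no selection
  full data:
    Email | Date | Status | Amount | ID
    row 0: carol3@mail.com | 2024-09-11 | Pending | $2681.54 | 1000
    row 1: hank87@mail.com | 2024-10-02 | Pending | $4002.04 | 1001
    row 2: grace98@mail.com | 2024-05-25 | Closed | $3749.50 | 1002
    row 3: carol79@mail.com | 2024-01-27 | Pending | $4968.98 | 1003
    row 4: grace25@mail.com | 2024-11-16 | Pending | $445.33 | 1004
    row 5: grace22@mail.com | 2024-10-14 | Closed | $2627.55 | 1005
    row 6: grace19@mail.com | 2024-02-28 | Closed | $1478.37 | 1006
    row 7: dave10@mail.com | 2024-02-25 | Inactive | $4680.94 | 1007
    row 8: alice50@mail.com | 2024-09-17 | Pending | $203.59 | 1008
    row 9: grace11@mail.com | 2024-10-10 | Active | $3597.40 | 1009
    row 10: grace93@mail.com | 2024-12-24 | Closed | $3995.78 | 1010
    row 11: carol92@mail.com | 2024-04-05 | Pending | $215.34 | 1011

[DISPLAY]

                                           
                                           
                                           
                                           
                                           
                                           
                                           
                                           
                                           
                                           
                                           
                                           
                                           
                                           
         ┏━━━━━━━━━━━━━━━━━━━━━━━━━━━━━━━┓ 
         ┃ DataTable                     ┃ 
         ┠───────────────────────────────┨ 
         ┃Email           │Date      │Sta┃ 
         ┃────────────────┼──────────┼───┃ 
         ┃carol3@mail.com │2024-09-11│Pen┃ 
         ┃hank87@mail.com │2024-10-02│Pen┃ 


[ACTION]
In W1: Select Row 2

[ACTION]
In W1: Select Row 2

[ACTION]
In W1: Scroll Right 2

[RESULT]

                                           
                                           
                                           
                                           
                                           
                                           
                                           
                                           
                                           
                                           
                                           
                                           
                                           
                                           
         ┏━━━━━━━━━━━━━━━━━━━━━━━━━━━━━━━┓ 
         ┃ DataTable                     ┃ 
         ┠───────────────────────────────┨ 
         ┃ail           │Date      │Statu┃ 
         ┃──────────────┼──────────┼─────┃ 
         ┃rol3@mail.com │2024-09-11│Pendi┃ 
         ┃nk87@mail.com │2024-10-02│Pendi┃ 


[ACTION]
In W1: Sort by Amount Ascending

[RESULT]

                                           
                                           
                                           
                                           
                                           
                                           
                                           
                                           
                                           
                                           
                                           
                                           
                                           
                                           
         ┏━━━━━━━━━━━━━━━━━━━━━━━━━━━━━━━┓ 
         ┃ DataTable                     ┃ 
         ┠───────────────────────────────┨ 
         ┃ail           │Date      │Statu┃ 
         ┃──────────────┼──────────┼─────┃ 
         ┃ice50@mail.com│2024-09-17│Pendi┃ 
         ┃rol92@mail.com│2024-04-05│Pendi┃ 


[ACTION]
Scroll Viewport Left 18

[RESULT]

                                           
                                           
                                           
                                           
                                           
                                           
                                           
                                           
                                           
                                           
                                           
                                           
                                           
                                           
                           ┏━━━━━━━━━━━━━━━
                           ┃ DataTable     
                           ┠───────────────
                           ┃ail           │
                           ┃──────────────┼
                           ┃ice50@mail.com│
                           ┃rol92@mail.com│


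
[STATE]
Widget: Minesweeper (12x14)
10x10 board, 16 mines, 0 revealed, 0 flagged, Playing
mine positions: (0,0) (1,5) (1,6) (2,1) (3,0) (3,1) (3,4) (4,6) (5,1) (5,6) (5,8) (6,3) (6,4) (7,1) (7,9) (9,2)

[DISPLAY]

■■■■■■■■■■  
■■■■■■■■■■  
■■■■■■■■■■  
■■■■■■■■■■  
■■■■■■■■■■  
■■■■■■■■■■  
■■■■■■■■■■  
■■■■■■■■■■  
■■■■■■■■■■  
■■■■■■■■■■  
            
            
            
            


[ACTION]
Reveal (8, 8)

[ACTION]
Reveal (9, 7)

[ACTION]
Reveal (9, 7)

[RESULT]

■■■■■■■■■■  
■■■■■■■■■■  
■■■■■■■■■■  
■■■■■■■■■■  
■■■■■■■■■■  
■■■■■■■■■■  
■■■■■2122■  
■■■221  1■  
■■■1    11  
■■■1        
            
            
            
            


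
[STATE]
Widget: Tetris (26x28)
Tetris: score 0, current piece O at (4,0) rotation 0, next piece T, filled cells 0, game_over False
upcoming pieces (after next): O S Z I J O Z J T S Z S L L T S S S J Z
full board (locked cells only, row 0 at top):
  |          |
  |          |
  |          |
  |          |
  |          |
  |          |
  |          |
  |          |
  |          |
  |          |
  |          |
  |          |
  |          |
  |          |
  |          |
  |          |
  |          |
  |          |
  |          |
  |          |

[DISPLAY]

    ▓▓    │Next:          
    ▓▓    │ ▒             
          │▒▒▒            
          │               
          │               
          │               
          │Score:         
          │0              
          │               
          │               
          │               
          │               
          │               
          │               
          │               
          │               
          │               
          │               
          │               
          │               
          │               
          │               
          │               
          │               
          │               
          │               
          │               
          │               


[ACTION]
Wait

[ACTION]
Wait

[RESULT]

          │Next:          
          │ ▒             
    ▓▓    │▒▒▒            
    ▓▓    │               
          │               
          │               
          │Score:         
          │0              
          │               
          │               
          │               
          │               
          │               
          │               
          │               
          │               
          │               
          │               
          │               
          │               
          │               
          │               
          │               
          │               
          │               
          │               
          │               
          │               


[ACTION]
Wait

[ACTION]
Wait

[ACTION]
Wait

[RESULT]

          │Next:          
          │ ▒             
          │▒▒▒            
          │               
          │               
    ▓▓    │               
    ▓▓    │Score:         
          │0              
          │               
          │               
          │               
          │               
          │               
          │               
          │               
          │               
          │               
          │               
          │               
          │               
          │               
          │               
          │               
          │               
          │               
          │               
          │               
          │               


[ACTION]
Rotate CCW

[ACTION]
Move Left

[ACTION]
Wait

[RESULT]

          │Next:          
          │ ▒             
          │▒▒▒            
          │               
          │               
          │               
   ▓▓     │Score:         
   ▓▓     │0              
          │               
          │               
          │               
          │               
          │               
          │               
          │               
          │               
          │               
          │               
          │               
          │               
          │               
          │               
          │               
          │               
          │               
          │               
          │               
          │               


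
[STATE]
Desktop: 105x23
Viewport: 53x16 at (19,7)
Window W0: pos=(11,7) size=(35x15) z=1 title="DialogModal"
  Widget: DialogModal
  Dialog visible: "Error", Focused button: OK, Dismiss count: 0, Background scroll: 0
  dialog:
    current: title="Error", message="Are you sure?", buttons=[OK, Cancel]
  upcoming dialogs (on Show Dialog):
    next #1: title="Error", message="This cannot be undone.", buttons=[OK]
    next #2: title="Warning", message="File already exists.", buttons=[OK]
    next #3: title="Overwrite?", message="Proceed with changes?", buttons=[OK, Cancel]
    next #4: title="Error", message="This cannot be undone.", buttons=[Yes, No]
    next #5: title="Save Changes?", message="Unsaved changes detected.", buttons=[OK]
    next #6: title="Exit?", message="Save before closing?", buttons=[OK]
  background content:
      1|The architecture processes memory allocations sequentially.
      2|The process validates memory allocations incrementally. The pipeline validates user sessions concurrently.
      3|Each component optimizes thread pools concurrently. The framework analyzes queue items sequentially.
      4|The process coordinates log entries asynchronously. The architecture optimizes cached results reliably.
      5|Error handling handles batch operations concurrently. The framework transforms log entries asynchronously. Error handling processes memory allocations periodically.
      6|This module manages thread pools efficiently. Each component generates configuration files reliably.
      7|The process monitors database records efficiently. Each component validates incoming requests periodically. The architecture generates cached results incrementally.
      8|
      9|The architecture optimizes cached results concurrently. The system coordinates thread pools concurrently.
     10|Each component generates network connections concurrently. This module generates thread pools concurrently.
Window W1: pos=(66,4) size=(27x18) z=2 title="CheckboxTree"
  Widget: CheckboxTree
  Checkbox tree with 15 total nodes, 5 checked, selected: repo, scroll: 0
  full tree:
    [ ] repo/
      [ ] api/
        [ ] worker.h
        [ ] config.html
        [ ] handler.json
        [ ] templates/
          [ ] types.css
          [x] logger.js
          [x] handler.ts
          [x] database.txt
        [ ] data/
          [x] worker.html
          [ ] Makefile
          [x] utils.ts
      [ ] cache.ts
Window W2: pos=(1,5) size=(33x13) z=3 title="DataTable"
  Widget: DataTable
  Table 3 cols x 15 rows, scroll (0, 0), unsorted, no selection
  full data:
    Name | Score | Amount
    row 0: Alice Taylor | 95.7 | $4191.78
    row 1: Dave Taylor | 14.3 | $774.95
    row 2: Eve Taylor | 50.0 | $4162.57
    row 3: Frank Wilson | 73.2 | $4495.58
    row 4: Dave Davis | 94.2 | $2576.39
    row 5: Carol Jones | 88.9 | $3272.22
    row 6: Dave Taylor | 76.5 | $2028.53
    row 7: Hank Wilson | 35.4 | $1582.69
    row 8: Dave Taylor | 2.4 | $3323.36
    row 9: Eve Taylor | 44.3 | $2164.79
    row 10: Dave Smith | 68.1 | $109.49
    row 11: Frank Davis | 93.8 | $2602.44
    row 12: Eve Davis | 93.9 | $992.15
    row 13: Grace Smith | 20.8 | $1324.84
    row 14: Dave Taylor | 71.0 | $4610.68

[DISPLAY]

──────────────┨━━━━━━━━━━━┓                    ┃>[-] 
e│Amount      ┃           ┃                    ┃   [-
─┼────────    ┃───────────┨                    ┃     
 │$4191.78    ┃sses memory┃                    ┃     
 │$774.95     ┃memory allo┃                    ┃     
 │$4162.57    ┃es thread p┃                    ┃     
 │$4495.58    ┃──┐og entri┃                    ┃     
 │$2576.39    ┃  │tch oper┃                    ┃     
 │$3272.22    ┃? │d pools ┃                    ┃     
 │$2028.53    ┃  │base rec┃                    ┃     
━━━━━━━━━━━━━━┛──┘        ┃                    ┃     
hitecture optimizes cached┃                    ┃     
mponent generates network ┃                    ┃     
                          ┃                    ┃     
━━━━━━━━━━━━━━━━━━━━━━━━━━┛                    ┗━━━━━
                                                     


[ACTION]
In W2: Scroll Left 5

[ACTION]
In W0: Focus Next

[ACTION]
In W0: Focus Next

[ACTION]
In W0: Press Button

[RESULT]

──────────────┨━━━━━━━━━━━┓                    ┃>[-] 
e│Amount      ┃           ┃                    ┃   [-
─┼────────    ┃───────────┨                    ┃     
 │$4191.78    ┃sses memory┃                    ┃     
 │$774.95     ┃memory allo┃                    ┃     
 │$4162.57    ┃es thread p┃                    ┃     
 │$4495.58    ┃s log entri┃                    ┃     
 │$2576.39    ┃ batch oper┃                    ┃     
 │$3272.22    ┃read pools ┃                    ┃     
 │$2028.53    ┃atabase rec┃                    ┃     
━━━━━━━━━━━━━━┛           ┃                    ┃     
hitecture optimizes cached┃                    ┃     
mponent generates network ┃                    ┃     
                          ┃                    ┃     
━━━━━━━━━━━━━━━━━━━━━━━━━━┛                    ┗━━━━━
                                                     
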